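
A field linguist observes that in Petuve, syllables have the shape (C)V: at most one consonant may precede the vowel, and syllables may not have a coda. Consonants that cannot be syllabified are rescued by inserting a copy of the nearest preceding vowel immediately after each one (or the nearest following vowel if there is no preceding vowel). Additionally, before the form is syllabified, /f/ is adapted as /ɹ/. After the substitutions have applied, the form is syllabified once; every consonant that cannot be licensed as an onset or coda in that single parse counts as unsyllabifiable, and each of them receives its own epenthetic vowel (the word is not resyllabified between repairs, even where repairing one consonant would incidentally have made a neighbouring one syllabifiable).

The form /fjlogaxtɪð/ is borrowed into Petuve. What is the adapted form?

Substitution: /f/ → /ɹ/, giving /ɹjlogaxtɪð/.
Under (C)V, the unsyllabifiable consonants are /ɹ/, /j/, /x/, /ð/ (no codas are permitted; onsets are limited to one consonant).
Each unlicensed consonant becomes the onset of a new syllable: /ɹ/ → /ɹo/, /j/ → /jo/, /x/ → /xa/, /ð/ → /ðɪ/.

ɹojologaxatɪðɪ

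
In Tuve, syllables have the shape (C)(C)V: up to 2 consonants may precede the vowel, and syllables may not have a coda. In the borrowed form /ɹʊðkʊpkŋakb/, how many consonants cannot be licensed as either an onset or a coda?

The consonants /p/, /k/, /b/ cannot be parsed into a legal (C)(C)V syllable (no codas are permitted; onsets may contain at most 2 consonants).

3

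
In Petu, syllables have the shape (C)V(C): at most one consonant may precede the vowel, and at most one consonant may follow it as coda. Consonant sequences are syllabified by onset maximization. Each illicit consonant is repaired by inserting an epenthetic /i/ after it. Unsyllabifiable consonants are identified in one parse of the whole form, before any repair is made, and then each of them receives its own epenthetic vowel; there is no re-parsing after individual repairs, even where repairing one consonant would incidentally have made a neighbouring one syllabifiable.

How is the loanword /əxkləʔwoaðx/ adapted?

Syllabifying with onset maximization leaves /k/, /x/ stranded (at most one coda consonant is licensed; onsets are limited to one consonant).
Inserting the epenthetic vowel yields /k/ → /ki/, /x/ → /xi/.

əxkiləʔwoaðxi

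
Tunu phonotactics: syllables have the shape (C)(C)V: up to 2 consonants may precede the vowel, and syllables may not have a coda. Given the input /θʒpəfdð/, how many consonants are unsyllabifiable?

The consonants /θ/, /f/, /d/, /ð/ cannot be parsed into a legal (C)(C)V syllable (no codas are permitted; onsets may contain at most 2 consonants).

4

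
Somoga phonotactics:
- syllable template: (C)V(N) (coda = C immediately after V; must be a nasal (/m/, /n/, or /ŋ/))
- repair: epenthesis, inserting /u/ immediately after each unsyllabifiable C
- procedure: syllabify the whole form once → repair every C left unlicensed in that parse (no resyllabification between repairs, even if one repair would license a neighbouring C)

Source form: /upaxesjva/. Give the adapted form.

The consonants /s/, /j/ cannot be parsed into a legal (C)V(N) syllable (only a nasal (/m/, /n/, or /ŋ/) is licensed in coda position; onsets are limited to one consonant).
Inserting the epenthetic vowel yields /s/ → /su/, /j/ → /ju/.

upaxesujuva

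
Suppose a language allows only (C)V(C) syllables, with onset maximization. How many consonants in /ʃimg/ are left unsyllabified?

Syllabifying with onset maximization leaves /g/ stranded (at most one coda consonant is licensed; onsets are limited to one consonant).

1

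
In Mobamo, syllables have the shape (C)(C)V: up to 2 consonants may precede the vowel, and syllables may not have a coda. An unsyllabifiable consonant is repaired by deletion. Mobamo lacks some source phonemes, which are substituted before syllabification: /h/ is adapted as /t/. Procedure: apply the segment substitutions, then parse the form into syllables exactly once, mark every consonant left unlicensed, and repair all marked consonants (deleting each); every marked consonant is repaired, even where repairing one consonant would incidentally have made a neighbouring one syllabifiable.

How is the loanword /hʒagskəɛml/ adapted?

tʒaskəɛ

Substitution: /h/ → /t/, giving /tʒagskəɛml/.
Under (C)(C)V, the unsyllabifiable consonants are /g/, /m/, /l/ (no codas are permitted; onsets may contain at most 2 consonants).
Each unlicensed consonant is deleted: /g/, /m/, /l/.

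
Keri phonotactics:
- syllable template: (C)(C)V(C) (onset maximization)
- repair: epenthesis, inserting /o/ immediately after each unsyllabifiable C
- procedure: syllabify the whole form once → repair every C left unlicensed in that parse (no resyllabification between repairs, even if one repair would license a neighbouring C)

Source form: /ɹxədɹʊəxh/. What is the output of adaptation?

ɹxədɹʊəxho

Syllabifying with onset maximization leaves /h/ stranded (at most one coda consonant is licensed; onsets may contain at most 2 consonants).
Epenthesis after each stranded consonant: /h/ → /ho/.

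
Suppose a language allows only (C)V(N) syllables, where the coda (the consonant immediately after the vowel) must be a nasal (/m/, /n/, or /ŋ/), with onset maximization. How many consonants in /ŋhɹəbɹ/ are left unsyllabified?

4

Under (C)V(N), the unsyllabifiable consonants are /ŋ/, /h/, /b/, /ɹ/ (only a nasal (/m/, /n/, or /ŋ/) is licensed in coda position; onsets are limited to one consonant).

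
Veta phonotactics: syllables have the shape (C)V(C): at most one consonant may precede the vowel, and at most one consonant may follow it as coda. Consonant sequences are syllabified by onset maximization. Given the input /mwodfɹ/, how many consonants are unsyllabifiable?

3

Syllabifying with onset maximization leaves /m/, /f/, /ɹ/ stranded (at most one coda consonant is licensed; onsets are limited to one consonant).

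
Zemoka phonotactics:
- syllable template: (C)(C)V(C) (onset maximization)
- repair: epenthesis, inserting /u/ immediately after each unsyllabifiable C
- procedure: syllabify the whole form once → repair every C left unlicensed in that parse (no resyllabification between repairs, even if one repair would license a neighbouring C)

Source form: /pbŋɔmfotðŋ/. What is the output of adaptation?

Syllabifying with onset maximization leaves /p/, /ð/, /ŋ/ stranded (at most one coda consonant is licensed; onsets may contain at most 2 consonants).
Each unlicensed consonant becomes the onset of a new syllable: /p/ → /pu/, /ð/ → /ðu/, /ŋ/ → /ŋu/.

pubŋɔmfotðuŋu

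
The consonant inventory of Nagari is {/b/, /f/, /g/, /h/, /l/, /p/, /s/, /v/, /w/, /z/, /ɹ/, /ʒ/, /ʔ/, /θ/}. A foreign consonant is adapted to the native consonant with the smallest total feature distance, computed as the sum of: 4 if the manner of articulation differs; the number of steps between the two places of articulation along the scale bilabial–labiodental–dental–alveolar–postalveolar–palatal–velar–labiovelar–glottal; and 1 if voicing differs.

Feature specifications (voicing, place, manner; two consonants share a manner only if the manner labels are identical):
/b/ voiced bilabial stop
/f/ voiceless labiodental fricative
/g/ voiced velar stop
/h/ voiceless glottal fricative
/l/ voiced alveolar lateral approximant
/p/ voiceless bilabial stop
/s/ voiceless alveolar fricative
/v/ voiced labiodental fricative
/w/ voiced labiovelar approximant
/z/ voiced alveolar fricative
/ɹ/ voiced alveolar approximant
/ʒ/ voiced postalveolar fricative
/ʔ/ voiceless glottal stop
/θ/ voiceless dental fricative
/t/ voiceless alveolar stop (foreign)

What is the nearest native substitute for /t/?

/p/ is closest: same manner (stop), place distance 3 (alveolar→bilabial), same voicing; total 3. Next closest is /b/ at distance 4.

p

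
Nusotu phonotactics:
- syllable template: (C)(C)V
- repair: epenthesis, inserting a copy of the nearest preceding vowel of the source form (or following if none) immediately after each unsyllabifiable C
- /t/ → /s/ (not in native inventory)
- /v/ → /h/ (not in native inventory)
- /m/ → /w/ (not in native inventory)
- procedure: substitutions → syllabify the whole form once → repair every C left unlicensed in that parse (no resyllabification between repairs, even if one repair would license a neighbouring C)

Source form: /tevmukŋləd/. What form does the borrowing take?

Substitution: /t/ → /s/, /v/ → /h/, /m/ → /w/, giving /sehwukŋləd/.
Syllabifying with onset maximization leaves /k/, /d/ stranded (no codas are permitted; onsets may contain at most 2 consonants).
Each unlicensed consonant becomes the onset of a new syllable: /k/ → /ku/, /d/ → /də/.

sehwukuŋlədə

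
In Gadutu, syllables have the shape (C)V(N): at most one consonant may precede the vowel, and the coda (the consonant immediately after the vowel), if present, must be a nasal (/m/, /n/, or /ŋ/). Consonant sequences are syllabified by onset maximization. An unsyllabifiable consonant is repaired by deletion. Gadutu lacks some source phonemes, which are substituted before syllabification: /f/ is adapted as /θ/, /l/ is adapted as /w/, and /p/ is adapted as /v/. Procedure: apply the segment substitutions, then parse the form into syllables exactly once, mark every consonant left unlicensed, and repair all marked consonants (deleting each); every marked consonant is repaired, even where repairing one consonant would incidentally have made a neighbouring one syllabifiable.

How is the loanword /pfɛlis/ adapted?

θɛwi

Substitution: /p/ → /v/, /f/ → /θ/, /l/ → /w/, giving /vθɛwis/.
Under (C)V(N), the unsyllabifiable consonants are /v/, /s/ (only a nasal (/m/, /n/, or /ŋ/) is licensed in coda position; onsets are limited to one consonant).
Each unlicensed consonant is deleted: /v/, /s/.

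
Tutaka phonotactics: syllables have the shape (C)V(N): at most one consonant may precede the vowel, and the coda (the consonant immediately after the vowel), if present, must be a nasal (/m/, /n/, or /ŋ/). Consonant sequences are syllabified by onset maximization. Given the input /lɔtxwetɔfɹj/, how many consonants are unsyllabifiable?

Under (C)V(N), the unsyllabifiable consonants are /t/, /x/, /f/, /ɹ/, /j/ (only a nasal (/m/, /n/, or /ŋ/) is licensed in coda position; onsets are limited to one consonant).

5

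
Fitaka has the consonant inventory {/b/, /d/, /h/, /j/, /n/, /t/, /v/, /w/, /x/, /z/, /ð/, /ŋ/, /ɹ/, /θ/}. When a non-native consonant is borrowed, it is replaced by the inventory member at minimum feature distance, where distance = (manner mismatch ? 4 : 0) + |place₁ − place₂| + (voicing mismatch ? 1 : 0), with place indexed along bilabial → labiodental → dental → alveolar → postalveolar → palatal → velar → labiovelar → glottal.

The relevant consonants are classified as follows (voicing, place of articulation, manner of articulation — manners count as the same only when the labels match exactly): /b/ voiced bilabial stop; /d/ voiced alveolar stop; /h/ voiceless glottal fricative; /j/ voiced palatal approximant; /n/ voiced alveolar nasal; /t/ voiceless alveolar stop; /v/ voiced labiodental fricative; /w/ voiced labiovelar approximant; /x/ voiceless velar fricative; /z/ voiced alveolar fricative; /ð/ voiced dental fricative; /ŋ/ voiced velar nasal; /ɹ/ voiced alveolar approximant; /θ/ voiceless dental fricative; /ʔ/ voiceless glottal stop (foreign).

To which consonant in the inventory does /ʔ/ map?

h

/h/ is closest: manner differs (stop→fricative, +4), place distance 0 (glottal→glottal), same voicing; total 4. Next closest is /t/ at distance 5.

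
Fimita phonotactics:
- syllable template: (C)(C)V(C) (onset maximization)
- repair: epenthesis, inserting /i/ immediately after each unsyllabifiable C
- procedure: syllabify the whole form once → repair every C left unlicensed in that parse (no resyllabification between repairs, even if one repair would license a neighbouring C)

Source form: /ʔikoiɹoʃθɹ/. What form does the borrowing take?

ʔikoiɹoʃθiɹi

Under (C)(C)V(C), the unsyllabifiable consonants are /θ/, /ɹ/ (at most one coda consonant is licensed; onsets may contain at most 2 consonants).
Inserting the epenthetic vowel yields /θ/ → /θi/, /ɹ/ → /ɹi/.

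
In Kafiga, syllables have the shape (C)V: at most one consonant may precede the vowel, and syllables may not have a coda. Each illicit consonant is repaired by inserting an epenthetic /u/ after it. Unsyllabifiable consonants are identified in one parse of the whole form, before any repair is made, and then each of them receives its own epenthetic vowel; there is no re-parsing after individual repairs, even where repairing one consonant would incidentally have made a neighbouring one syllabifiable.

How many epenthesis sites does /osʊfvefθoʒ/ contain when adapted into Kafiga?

The unsyllabifiable consonants are /f/, /f/, /ʒ/; each receives one epenthetic vowel.

3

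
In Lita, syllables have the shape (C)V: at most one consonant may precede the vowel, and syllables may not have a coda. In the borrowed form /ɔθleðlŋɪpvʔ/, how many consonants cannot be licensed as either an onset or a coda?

6

Syllabifying with onset maximization leaves /θ/, /ð/, /l/, /p/, /v/, /ʔ/ stranded (no codas are permitted; onsets are limited to one consonant).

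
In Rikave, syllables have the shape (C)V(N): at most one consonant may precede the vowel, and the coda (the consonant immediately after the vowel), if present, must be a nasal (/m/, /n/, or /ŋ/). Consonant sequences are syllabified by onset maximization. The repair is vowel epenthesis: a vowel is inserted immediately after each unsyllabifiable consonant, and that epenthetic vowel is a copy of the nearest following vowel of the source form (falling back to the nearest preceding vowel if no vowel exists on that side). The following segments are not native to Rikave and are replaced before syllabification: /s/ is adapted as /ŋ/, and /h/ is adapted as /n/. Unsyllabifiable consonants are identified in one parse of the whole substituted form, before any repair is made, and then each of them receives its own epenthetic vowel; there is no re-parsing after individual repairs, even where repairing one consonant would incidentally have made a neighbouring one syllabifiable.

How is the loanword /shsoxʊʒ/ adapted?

Substitution: /s/ → /ŋ/, /h/ → /n/, giving /ŋnŋoxʊʒ/.
The consonants /ŋ/, /n/, /ʒ/ cannot be parsed into a legal (C)V(N) syllable (only a nasal (/m/, /n/, or /ŋ/) is licensed in coda position; onsets are limited to one consonant).
Each unlicensed consonant becomes the onset of a new syllable: /ŋ/ → /ŋo/, /n/ → /no/, /ʒ/ → /ʒʊ/.

ŋonoŋoxʊʒʊ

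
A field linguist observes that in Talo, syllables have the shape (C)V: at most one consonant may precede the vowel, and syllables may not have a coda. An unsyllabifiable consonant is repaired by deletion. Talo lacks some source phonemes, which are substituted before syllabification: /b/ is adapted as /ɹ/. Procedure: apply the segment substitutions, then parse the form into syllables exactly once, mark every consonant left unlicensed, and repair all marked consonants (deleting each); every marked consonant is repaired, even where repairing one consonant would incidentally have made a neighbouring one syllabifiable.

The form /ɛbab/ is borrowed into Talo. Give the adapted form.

ɛɹa

Substitution: /b/ → /ɹ/, giving /ɛɹaɹ/.
The consonants /ɹ/ cannot be parsed into a legal (C)V syllable (no codas are permitted; onsets are limited to one consonant).
Each unlicensed consonant is deleted: /ɹ/.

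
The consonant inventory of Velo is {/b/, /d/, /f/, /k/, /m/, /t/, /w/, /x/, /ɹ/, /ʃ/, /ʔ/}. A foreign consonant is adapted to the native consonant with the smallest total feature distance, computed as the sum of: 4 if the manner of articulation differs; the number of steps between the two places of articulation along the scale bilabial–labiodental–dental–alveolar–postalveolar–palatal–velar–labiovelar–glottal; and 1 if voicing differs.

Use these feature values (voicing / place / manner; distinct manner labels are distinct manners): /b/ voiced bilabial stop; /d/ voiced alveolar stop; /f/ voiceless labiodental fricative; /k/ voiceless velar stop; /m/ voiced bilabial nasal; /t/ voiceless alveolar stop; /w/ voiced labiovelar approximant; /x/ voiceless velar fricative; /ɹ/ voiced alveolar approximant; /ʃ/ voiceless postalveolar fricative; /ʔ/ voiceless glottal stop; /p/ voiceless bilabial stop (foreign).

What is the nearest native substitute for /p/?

b

/b/ is closest: same manner (stop), place distance 0 (bilabial→bilabial), voicing differs (+1); total 1. Next closest is /t/ at distance 3.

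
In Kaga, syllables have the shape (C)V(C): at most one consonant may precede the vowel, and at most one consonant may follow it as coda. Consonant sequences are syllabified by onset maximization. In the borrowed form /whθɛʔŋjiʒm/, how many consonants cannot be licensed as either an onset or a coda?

The consonants /w/, /h/, /ŋ/, /m/ cannot be parsed into a legal (C)V(C) syllable (at most one coda consonant is licensed; onsets are limited to one consonant).

4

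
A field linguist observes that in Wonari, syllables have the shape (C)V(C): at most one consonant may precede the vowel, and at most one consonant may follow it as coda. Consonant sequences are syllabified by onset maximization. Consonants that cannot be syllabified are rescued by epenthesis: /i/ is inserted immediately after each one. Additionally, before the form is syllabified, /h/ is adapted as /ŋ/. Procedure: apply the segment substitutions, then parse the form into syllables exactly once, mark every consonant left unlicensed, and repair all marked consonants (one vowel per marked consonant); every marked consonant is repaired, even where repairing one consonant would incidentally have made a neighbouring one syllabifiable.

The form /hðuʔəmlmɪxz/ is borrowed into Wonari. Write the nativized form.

Substitution: /h/ → /ŋ/, giving /ŋðuʔəmlmɪxz/.
Syllabifying with onset maximization leaves /ŋ/, /l/, /z/ stranded (at most one coda consonant is licensed; onsets are limited to one consonant).
Inserting the epenthetic vowel yields /ŋ/ → /ŋi/, /l/ → /li/, /z/ → /zi/.

ŋiðuʔəmlimɪxzi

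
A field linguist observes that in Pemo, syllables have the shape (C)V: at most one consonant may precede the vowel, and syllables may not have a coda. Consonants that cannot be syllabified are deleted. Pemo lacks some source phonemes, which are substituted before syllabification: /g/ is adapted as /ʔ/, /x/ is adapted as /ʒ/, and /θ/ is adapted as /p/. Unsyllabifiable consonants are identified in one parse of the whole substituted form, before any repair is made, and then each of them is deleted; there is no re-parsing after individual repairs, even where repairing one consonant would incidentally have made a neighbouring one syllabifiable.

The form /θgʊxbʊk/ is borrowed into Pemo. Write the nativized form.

ʔʊbʊ

Substitution: /θ/ → /p/, /g/ → /ʔ/, /x/ → /ʒ/, giving /pʔʊʒbʊk/.
Under (C)V, the unsyllabifiable consonants are /p/, /ʒ/, /k/ (no codas are permitted; onsets are limited to one consonant).
Deleting the stranded consonants removes /p/, /ʒ/, /k/.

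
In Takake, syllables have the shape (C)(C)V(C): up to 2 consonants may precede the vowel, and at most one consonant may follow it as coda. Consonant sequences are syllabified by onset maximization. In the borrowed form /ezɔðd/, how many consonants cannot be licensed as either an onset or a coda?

1

Syllabifying with onset maximization leaves /d/ stranded (at most one coda consonant is licensed; onsets may contain at most 2 consonants).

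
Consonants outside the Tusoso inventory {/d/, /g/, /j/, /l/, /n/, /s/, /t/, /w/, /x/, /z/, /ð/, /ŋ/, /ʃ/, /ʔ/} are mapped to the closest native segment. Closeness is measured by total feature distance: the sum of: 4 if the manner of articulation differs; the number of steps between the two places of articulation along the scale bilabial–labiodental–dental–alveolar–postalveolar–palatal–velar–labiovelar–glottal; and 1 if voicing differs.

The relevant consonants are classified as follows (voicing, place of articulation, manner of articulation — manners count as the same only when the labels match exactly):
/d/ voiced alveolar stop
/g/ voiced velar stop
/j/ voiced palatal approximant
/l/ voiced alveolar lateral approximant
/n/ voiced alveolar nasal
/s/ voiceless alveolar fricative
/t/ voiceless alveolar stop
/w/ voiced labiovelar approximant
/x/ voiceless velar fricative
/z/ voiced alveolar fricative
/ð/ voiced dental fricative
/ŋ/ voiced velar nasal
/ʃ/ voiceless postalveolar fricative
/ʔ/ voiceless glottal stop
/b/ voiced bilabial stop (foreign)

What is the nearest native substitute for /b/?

d

/d/ is closest: same manner (stop), place distance 3 (bilabial→alveolar), same voicing; total 3. Next closest is /t/ at distance 4.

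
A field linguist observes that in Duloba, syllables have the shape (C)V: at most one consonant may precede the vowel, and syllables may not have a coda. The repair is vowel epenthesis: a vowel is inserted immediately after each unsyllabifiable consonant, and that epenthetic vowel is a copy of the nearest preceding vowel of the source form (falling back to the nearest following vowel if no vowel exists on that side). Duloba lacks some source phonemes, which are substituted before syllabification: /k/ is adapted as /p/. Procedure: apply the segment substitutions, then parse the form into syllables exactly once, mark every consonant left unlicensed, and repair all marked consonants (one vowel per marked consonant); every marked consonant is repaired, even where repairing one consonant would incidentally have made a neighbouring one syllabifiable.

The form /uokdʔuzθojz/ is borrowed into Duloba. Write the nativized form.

uopodoʔuzuθojozo

Substitution: /k/ → /p/, giving /uopdʔuzθojz/.
Syllabifying with onset maximization leaves /p/, /d/, /z/, /j/, /z/ stranded (no codas are permitted; onsets are limited to one consonant).
Epenthesis after each stranded consonant: /p/ → /po/, /d/ → /do/, /z/ → /zu/, /j/ → /jo/, /z/ → /zo/.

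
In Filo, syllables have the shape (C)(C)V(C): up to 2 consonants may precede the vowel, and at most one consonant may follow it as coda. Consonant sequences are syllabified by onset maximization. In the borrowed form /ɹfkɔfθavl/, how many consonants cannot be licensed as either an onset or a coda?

Under (C)(C)V(C), the unsyllabifiable consonants are /ɹ/, /l/ (at most one coda consonant is licensed; onsets may contain at most 2 consonants).

2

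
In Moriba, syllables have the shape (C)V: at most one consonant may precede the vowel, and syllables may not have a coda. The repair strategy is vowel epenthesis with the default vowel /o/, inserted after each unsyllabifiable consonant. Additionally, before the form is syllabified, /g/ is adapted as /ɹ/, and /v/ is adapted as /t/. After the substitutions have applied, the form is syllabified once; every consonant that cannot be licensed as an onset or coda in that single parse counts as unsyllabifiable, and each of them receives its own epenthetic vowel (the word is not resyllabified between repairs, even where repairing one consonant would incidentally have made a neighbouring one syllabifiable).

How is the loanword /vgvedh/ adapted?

toɹotedoho

Substitution: /v/ → /t/, /g/ → /ɹ/, giving /tɹtedh/.
The consonants /t/, /ɹ/, /d/, /h/ cannot be parsed into a legal (C)V syllable (no codas are permitted; onsets are limited to one consonant).
Inserting the epenthetic vowel yields /t/ → /to/, /ɹ/ → /ɹo/, /d/ → /do/, /h/ → /ho/.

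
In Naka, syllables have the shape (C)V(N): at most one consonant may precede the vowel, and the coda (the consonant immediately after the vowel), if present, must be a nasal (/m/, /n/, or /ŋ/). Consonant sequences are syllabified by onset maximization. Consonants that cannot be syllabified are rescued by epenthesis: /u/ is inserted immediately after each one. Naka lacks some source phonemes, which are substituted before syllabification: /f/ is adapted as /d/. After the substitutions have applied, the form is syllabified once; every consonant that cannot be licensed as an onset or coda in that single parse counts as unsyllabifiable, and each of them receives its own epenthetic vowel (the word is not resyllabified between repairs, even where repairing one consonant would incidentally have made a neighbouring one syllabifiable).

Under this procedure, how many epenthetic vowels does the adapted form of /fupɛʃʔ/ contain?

2

After substitution the input is /dupɛʃʔ/.
The unsyllabifiable consonants are /ʃ/, /ʔ/; each receives one epenthetic vowel.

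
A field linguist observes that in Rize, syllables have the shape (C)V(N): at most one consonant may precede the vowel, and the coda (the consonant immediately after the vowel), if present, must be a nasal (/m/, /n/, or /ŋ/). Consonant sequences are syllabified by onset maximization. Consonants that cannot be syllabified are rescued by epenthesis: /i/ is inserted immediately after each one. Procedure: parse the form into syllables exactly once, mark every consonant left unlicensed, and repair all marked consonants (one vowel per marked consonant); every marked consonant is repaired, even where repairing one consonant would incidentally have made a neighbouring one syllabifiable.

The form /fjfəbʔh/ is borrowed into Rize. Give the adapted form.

fijifəbiʔihi

Syllabifying with onset maximization leaves /f/, /j/, /b/, /ʔ/, /h/ stranded (only a nasal (/m/, /n/, or /ŋ/) is licensed in coda position; onsets are limited to one consonant).
Each unlicensed consonant becomes the onset of a new syllable: /f/ → /fi/, /j/ → /ji/, /b/ → /bi/, /ʔ/ → /ʔi/, /h/ → /hi/.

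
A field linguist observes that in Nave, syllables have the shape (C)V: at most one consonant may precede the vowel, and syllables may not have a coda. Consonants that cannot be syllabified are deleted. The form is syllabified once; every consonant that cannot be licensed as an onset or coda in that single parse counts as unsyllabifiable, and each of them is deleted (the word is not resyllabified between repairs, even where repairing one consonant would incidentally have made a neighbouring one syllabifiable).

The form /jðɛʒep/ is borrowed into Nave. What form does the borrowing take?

ðɛʒe

The consonants /j/, /p/ cannot be parsed into a legal (C)V syllable (no codas are permitted; onsets are limited to one consonant).
Deletion applies to /j/, /p/.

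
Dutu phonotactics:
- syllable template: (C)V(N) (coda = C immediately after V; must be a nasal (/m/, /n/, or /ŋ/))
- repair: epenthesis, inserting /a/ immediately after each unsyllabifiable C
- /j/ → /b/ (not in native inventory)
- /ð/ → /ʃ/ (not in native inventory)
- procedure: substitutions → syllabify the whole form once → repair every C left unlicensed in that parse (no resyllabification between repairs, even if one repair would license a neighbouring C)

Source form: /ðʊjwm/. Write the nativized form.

ʃʊbawama

Substitution: /ð/ → /ʃ/, /j/ → /b/, giving /ʃʊbwm/.
Syllabifying with onset maximization leaves /b/, /w/, /m/ stranded (only a nasal (/m/, /n/, or /ŋ/) is licensed in coda position; onsets are limited to one consonant).
Inserting the epenthetic vowel yields /b/ → /ba/, /w/ → /wa/, /m/ → /ma/.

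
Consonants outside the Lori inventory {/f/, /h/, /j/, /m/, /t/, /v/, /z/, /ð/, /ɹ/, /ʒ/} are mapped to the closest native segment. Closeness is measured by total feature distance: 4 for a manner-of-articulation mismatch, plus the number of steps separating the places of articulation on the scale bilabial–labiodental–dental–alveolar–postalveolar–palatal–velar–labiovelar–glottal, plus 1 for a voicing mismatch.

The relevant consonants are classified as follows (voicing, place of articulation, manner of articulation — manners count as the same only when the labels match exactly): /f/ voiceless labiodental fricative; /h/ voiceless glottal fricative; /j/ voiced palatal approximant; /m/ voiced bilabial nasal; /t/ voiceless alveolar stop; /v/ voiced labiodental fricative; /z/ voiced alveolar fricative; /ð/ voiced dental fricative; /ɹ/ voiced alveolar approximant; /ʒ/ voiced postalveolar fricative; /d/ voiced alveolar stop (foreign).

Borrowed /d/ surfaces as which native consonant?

t

/t/ is closest: same manner (stop), place distance 0 (alveolar→alveolar), voicing differs (+1); total 1. Next closest is /z/ at distance 4.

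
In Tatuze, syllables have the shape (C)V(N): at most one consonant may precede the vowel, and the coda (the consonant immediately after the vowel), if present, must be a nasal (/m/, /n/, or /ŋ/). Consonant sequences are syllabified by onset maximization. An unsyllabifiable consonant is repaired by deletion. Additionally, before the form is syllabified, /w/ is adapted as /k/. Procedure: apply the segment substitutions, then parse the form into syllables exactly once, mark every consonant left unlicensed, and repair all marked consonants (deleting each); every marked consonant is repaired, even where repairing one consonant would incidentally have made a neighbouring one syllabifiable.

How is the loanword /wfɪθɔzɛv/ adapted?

Substitution: /w/ → /k/, giving /kfɪθɔzɛv/.
Syllabifying with onset maximization leaves /k/, /v/ stranded (only a nasal (/m/, /n/, or /ŋ/) is licensed in coda position; onsets are limited to one consonant).
Deleting the stranded consonants removes /k/, /v/.

fɪθɔzɛ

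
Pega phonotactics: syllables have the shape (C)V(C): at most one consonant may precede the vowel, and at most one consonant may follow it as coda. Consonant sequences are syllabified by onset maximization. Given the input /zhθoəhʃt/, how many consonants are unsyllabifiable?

4

Syllabifying with onset maximization leaves /z/, /h/, /ʃ/, /t/ stranded (at most one coda consonant is licensed; onsets are limited to one consonant).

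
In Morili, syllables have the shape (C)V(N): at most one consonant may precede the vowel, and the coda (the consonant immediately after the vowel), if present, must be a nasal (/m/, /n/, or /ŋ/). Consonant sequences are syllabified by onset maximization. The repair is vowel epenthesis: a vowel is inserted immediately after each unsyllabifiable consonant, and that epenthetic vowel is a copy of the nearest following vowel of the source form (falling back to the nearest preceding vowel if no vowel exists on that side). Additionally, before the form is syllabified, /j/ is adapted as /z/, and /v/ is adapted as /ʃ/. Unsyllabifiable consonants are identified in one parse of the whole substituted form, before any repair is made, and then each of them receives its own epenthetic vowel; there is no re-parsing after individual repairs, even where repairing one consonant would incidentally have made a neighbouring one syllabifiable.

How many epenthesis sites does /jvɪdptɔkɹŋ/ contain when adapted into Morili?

After substitution the input is /zʃɪdptɔkɹŋ/.
The unsyllabifiable consonants are /z/, /d/, /p/, /k/, /ɹ/, /ŋ/; each receives one epenthetic vowel.

6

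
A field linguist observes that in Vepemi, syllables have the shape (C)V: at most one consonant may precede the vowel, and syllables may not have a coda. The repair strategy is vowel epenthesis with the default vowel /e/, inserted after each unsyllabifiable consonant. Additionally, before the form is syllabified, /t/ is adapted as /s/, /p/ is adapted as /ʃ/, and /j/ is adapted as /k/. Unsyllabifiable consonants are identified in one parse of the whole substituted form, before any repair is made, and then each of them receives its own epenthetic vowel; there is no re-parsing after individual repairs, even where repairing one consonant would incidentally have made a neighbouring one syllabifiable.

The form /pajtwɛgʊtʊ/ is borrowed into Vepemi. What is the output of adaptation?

ʃakesewɛgʊsʊ

Substitution: /p/ → /ʃ/, /j/ → /k/, /t/ → /s/, giving /ʃakswɛgʊsʊ/.
Under (C)V, the unsyllabifiable consonants are /k/, /s/ (no codas are permitted; onsets are limited to one consonant).
Each unlicensed consonant becomes the onset of a new syllable: /k/ → /ke/, /s/ → /se/.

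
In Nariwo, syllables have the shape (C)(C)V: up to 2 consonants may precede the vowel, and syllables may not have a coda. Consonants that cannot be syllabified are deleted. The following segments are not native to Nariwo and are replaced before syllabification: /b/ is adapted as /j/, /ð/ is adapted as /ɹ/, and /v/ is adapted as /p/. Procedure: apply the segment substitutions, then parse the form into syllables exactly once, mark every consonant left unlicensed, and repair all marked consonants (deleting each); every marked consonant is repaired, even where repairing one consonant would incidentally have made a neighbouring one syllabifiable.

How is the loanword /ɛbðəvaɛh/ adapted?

Substitution: /b/ → /j/, /ð/ → /ɹ/, /v/ → /p/, giving /ɛjɹəpaɛh/.
The consonants /h/ cannot be parsed into a legal (C)(C)V syllable (no codas are permitted; onsets may contain at most 2 consonants).
Deletion applies to /h/.

ɛjɹəpaɛ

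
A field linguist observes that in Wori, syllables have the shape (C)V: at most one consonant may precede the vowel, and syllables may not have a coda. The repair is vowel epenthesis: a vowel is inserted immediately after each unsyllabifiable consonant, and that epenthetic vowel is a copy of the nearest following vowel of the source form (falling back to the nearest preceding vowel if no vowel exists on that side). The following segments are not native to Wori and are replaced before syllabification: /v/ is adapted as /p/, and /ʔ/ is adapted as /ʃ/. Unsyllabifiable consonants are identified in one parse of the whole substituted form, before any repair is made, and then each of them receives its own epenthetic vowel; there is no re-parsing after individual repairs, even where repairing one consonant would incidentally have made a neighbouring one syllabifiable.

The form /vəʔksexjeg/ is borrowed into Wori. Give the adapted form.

Substitution: /v/ → /p/, /ʔ/ → /ʃ/, giving /pəʃksexjeg/.
The consonants /ʃ/, /k/, /x/, /g/ cannot be parsed into a legal (C)V syllable (no codas are permitted; onsets are limited to one consonant).
Epenthesis after each stranded consonant: /ʃ/ → /ʃe/, /k/ → /ke/, /x/ → /xe/, /g/ → /ge/.

pəʃekesexejege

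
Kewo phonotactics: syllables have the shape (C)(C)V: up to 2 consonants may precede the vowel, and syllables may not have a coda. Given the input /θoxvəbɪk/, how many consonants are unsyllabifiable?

Syllabifying with onset maximization leaves /k/ stranded (no codas are permitted; onsets may contain at most 2 consonants).

1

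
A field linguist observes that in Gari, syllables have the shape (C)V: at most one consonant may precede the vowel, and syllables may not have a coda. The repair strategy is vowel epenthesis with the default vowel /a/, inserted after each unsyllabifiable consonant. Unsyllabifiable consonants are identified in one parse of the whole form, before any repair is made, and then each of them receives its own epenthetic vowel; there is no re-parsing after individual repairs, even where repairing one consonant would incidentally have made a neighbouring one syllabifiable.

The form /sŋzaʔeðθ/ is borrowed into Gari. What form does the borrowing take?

Under (C)V, the unsyllabifiable consonants are /s/, /ŋ/, /ð/, /θ/ (no codas are permitted; onsets are limited to one consonant).
Epenthesis after each stranded consonant: /s/ → /sa/, /ŋ/ → /ŋa/, /ð/ → /ða/, /θ/ → /θa/.

saŋazaʔeðaθa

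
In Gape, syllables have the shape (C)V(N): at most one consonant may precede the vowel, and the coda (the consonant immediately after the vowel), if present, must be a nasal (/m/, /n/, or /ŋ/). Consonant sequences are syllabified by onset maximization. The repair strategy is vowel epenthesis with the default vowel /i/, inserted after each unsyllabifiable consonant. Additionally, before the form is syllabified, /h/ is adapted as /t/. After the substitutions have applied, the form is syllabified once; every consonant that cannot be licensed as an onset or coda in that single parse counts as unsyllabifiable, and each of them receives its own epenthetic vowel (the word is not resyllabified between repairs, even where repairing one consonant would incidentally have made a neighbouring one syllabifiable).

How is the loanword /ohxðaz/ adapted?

Substitution: /h/ → /t/, giving /otxðaz/.
Under (C)V(N), the unsyllabifiable consonants are /t/, /x/, /z/ (only a nasal (/m/, /n/, or /ŋ/) is licensed in coda position; onsets are limited to one consonant).
Inserting the epenthetic vowel yields /t/ → /ti/, /x/ → /xi/, /z/ → /zi/.

otixiðazi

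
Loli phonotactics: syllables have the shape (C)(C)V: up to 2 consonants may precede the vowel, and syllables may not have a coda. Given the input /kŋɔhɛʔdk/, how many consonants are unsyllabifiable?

Under (C)(C)V, the unsyllabifiable consonants are /ʔ/, /d/, /k/ (no codas are permitted; onsets may contain at most 2 consonants).

3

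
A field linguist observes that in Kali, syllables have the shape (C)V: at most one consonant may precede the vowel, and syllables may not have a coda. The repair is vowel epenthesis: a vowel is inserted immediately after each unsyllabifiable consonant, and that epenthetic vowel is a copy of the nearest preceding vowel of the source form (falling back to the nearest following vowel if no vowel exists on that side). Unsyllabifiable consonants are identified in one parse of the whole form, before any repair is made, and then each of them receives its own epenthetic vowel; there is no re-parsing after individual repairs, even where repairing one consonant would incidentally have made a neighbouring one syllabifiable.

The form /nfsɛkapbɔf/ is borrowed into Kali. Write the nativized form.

nɛfɛsɛkapabɔfɔ

Syllabifying with onset maximization leaves /n/, /f/, /p/, /f/ stranded (no codas are permitted; onsets are limited to one consonant).
Epenthesis after each stranded consonant: /n/ → /nɛ/, /f/ → /fɛ/, /p/ → /pa/, /f/ → /fɔ/.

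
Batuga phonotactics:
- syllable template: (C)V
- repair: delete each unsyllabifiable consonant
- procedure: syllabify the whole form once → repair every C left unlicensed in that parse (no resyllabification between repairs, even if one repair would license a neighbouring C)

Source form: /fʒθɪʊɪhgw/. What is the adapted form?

The consonants /f/, /ʒ/, /h/, /g/, /w/ cannot be parsed into a legal (C)V syllable (no codas are permitted; onsets are limited to one consonant).
Deletion applies to /f/, /ʒ/, /h/, /g/, /w/.

θɪʊɪ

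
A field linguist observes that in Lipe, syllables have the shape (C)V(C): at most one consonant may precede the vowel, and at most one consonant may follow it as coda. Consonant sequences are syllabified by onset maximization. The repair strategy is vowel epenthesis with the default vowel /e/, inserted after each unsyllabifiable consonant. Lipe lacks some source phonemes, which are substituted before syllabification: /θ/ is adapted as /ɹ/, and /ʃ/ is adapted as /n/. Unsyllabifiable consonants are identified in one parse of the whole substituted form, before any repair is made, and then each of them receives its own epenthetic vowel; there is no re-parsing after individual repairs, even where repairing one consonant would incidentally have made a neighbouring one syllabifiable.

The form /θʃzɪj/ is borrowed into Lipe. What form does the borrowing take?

Substitution: /θ/ → /ɹ/, /ʃ/ → /n/, giving /ɹnzɪj/.
Syllabifying with onset maximization leaves /ɹ/, /n/ stranded (at most one coda consonant is licensed; onsets are limited to one consonant).
Epenthesis after each stranded consonant: /ɹ/ → /ɹe/, /n/ → /ne/.

ɹenezɪj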